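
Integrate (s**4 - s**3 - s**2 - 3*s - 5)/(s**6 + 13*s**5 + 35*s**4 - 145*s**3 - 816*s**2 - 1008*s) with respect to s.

Factor the denominator: s*(s - 4)*(s + 3)**2*(s + 4)*(s + 7).
Partial-fraction decomposition: -2711/(3696*(s + 7)) + 311/(96*(s + 4)) - 17783/(7056*(s + 3)) + 103/(84*(s + 3)**2) + 159/(17248*(s - 4)) + 5/(1008*s).
Integrate each term; A/(s−a) gives A·log|s−a|; A/(s−a)² gives −A/(s−a).

5*log(s)/1008 + 159*log(s - 4)/17248 - 17783*log(s + 3)/7056 + 311*log(s + 4)/96 - 2711*log(s + 7)/3696 - 103/(84*s + 252) + C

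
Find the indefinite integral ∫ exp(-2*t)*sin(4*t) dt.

-exp(-2*t)*sin(4*t)/10 - exp(-2*t)*cos(4*t)/5 + C

Let I denote the integral. Integrate by parts with u = sin(4*t), dv = exp(-2*t) dt, so v = -exp(-2*t)/2: I = -exp(-2*t)*sin(4*t)/2 + 2·∫ exp(-2*t)*cos(4*t) dt.
Apply parts again with u = cos(4*t), dv = exp(-2*t) dt: ∫ exp(-2*t)*cos(4*t) dt = -exp(-2*t)*cos(4*t)/2 − 2·I. Substituting back brings back I: I = -exp(-2*t)*sin(4*t)/2 - exp(-2*t)*cos(4*t) − 4·I.
Solving for I: (1 + 4)·I equals the remaining terms, so I = (1/5)·(-exp(-2*t)*sin(4*t)/2 - exp(-2*t)*cos(4*t)).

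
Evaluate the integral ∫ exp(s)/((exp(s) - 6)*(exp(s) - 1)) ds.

log(exp(s) - 6)/5 - log(exp(s) - 1)/5 + C

Let u = e^s, du = e^s ds.
The integral becomes ∫ du/((u-1)(u-6)); decompose into partial fractions.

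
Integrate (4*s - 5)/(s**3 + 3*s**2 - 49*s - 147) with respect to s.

Factor the denominator: (s - 7)*(s + 3)*(s + 7).
Partial-fraction decomposition: -33/(56*(s + 7)) + 17/(40*(s + 3)) + 23/(140*(s - 7)).
Integrate each term: A/(s−a) contributes A·log|s−a|.

23*log(s - 7)/140 + 17*log(s + 3)/40 - 33*log(s + 7)/56 + C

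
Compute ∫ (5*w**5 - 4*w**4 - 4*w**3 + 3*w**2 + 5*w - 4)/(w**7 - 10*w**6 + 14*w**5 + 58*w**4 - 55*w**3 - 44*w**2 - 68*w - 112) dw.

Factor the denominator: (w - 7)*(w - 4)*(w - 2)*(w + 1)*(w + 2)*(w**2 + 1).
Partial-fraction decomposition: -(354*w - 97)/(4250*(w**2 + 1)) - 97/(540*(w + 2)) + 11/(240*(w + 1)) + 41/(300*(w - 2)) - 976/(765*(w - 4)) + 73237/(54000*(w - 7)).
Integrate each term; A/(w−a) gives A·log|w−a|; the (Bw+D)/(w²+p²) term gives a log and an atan.

73237*log(w - 7)/54000 - 976*log(w - 4)/765 + 41*log(w - 2)/300 + 11*log(w + 1)/240 - 97*log(w + 2)/540 - 177*log(w**2 + 1)/4250 + 97*atan(w)/4250 + C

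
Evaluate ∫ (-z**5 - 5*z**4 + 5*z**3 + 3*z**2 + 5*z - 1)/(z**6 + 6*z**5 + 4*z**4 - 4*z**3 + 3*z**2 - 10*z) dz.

log(z)/10 + log(z - 1)/6 - 29*log(z + 2)/30 + 16*log(z + 5)/65 - 71*log(z**2 + 1)/260 + 17*atan(z)/130 + C

Factor the denominator: z*(z - 1)*(z + 2)*(z + 5)*(z**2 + 1).
Partial-fraction decomposition: -(71*z - 17)/(130*(z**2 + 1)) + 16/(65*(z + 5)) - 29/(30*(z + 2)) + 1/(6*(z - 1)) + 1/(10*z).
Integrate each term; A/(z−a) gives A·log|z−a|; the (Bz+D)/(z²+p²) term gives a log and an atan.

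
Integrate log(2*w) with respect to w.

Use integration by parts with u = log(2*w), dv = dw.
Then du = 1/w dw and v = w.

w*(log(w) + log(2)) - w + C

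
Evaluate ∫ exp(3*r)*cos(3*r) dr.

Let I denote the integral. Integrate by parts with u = cos(3*r), dv = exp(3*r) dr, so v = exp(3*r)/3: I = exp(3*r)*cos(3*r)/3 + ∫ exp(3*r)*sin(3*r) dr.
Apply parts again with u = sin(3*r), dv = exp(3*r) dr: ∫ exp(3*r)*sin(3*r) dr = exp(3*r)*sin(3*r)/3 − I. Substituting back brings back I: I = exp(3*r)*sin(3*r)/3 + exp(3*r)*cos(3*r)/3 − I.
Solving for I: (1 + 1)·I equals the remaining terms, so I = (1/2)·(exp(3*r)*sin(3*r)/3 + exp(3*r)*cos(3*r)/3).

exp(3*r)*sin(3*r)/6 + exp(3*r)*cos(3*r)/6 + C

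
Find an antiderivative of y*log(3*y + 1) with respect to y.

y**2*log(3*y + 1)/2 - y**2/4 + y/6 - log(3*y + 1)/18 + C

Use integration by parts with u = log(3*y + 1), dv = y dy.
Then du = 3/(3*y + 1) dy and v = y**2/2.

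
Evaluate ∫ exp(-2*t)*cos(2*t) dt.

Let I denote the integral. Integrate by parts with u = cos(2*t), dv = exp(-2*t) dt, so v = -exp(-2*t)/2: I = -exp(-2*t)*cos(2*t)/2 − ∫ exp(-2*t)*sin(2*t) dt.
Apply parts again with u = sin(2*t), dv = exp(-2*t) dt: ∫ exp(-2*t)*sin(2*t) dt = -exp(-2*t)*sin(2*t)/2 + I. Substituting back brings back I: I = exp(-2*t)*sin(2*t)/2 - exp(-2*t)*cos(2*t)/2 − I.
Solving for I: (1 + 1)·I equals the remaining terms, so I = (1/2)·(exp(-2*t)*sin(2*t)/2 - exp(-2*t)*cos(2*t)/2).

exp(-2*t)*sin(2*t)/4 - exp(-2*t)*cos(2*t)/4 + C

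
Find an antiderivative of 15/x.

15*log(x) + 5*log(3) + C

Let u = 3*x**3, so du = (9*x**2) dx.
Rewriting, the integral becomes 5·∫ 1/u du = 5·log(u).
Substituting back, u = 3*x**3.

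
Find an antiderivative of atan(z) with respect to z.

z*atan(z) - log(z**2 + 1)/2 + C

Use integration by parts with u = arctan(z), dv = dz.
Then du = 1/(z**2 + 1) dz.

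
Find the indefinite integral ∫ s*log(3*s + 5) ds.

Use integration by parts with u = log(3*s + 5), dv = s ds.
Then du = 3/(3*s + 5) ds and v = s**2/2.

s**2*log(3*s + 5)/2 - s**2/4 + 5*s/6 - 25*log(3*s + 5)/18 + C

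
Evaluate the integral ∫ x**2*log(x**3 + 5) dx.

x**3*log(x**3 + 5)/3 - x**3/3 + 5*log(x**3 + 5)/3 + C

Let u = x**3 + 5, so du = (3*x**2) dx.
The integral becomes (1/3)·∫ log(u) du; integrate by parts with u′=log(u), dv′=du.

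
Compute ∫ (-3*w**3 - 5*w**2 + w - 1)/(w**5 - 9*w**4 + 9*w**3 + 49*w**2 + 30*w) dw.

Factor the denominator: w*(w - 6)*(w - 5)*(w + 1)**2.
Partial-fraction decomposition: 34/(441*(w + 1)) + 2/(21*(w + 1)**2) + 124/(45*(w - 5)) - 823/(294*(w - 6)) - 1/(30*w).
Integrate each term; A/(w−a) gives A·log|w−a|; A/(w−a)² gives −A/(w−a).

-log(w)/30 - 823*log(w - 6)/294 + 124*log(w - 5)/45 + 34*log(w + 1)/441 - 2/(21*w + 21) + C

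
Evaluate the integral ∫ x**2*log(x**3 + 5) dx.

x**3*log(x**3 + 5)/3 - x**3/3 + 5*log(x**3 + 5)/3 + C

Let u = x**3 + 5, so du = (3*x**2) dx.
The integral becomes (1/3)·∫ log(u) du; integrate by parts with u′=log(u), dv′=du.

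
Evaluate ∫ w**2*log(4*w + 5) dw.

w**3*log(4*w + 5)/3 - w**3/9 + 5*w**2/24 - 25*w/48 + 125*log(4*w + 5)/192 + C

Use integration by parts with u = log(4*w + 5), dv = w**2 dw.
Then du = 4/(4*w + 5) dw and v = w**3/3.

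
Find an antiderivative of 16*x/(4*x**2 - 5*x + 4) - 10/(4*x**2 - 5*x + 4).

2*log(4*x**2 - 5*x + 4) + C

Let u = 4*x**2 - 5*x + 4, so du = (8*x - 5) dx.
Rewriting, the integral becomes 2·∫ 1/u du = 2·log(u).
Substituting back, u = 4*x**2 - 5*x + 4.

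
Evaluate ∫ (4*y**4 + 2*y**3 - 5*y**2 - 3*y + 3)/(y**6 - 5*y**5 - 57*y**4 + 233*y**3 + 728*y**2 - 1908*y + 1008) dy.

10027*log(y - 7)/5148 - 1807*log(y - 6)/1000 + 379*log(y - 1)/44100 + 831*log(y + 4)/5500 - 1531*log(y + 6)/5096 - 1/(1050*y - 1050) + C

Factor the denominator: (y - 7)*(y - 6)*(y - 1)**2*(y + 4)*(y + 6).
Partial-fraction decomposition: -1531/(5096*(y + 6)) + 831/(5500*(y + 4)) + 379/(44100*(y - 1)) + 1/(1050*(y - 1)**2) - 1807/(1000*(y - 6)) + 10027/(5148*(y - 7)).
Integrate each term; A/(y−a) gives A·log|y−a|; A/(y−a)² gives −A/(y−a).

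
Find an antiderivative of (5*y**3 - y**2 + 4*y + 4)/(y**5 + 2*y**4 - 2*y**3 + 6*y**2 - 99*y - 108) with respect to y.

Factor the denominator: (y - 3)*(y + 1)*(y + 4)*(y**2 + 9).
Partial-fraction decomposition: (149*y + 699)/(450*(y**2 + 9)) - 116/(175*(y + 4)) + 1/(20*(y + 1)) + 71/(252*(y - 3)).
Integrate each term; A/(y−a) gives A·log|y−a|; the (By+D)/(y²+p²) term gives a log and an atan.

71*log(y - 3)/252 + log(y + 1)/20 - 116*log(y + 4)/175 + 149*log(y**2 + 9)/900 + 233*atan(y/3)/450 + C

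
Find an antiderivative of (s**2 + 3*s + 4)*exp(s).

(s**2 + s + 3)*exp(s) + C

Use integration by parts with u = s**2 + 3*s + 4, dv = exp(s) ds, so v = exp(s).
Apply parts 2 times (tabular method): alternate signs, differentiate u down to 0, integrate dv up.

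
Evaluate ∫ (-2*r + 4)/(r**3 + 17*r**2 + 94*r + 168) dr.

Factor the denominator: (r + 4)*(r + 6)*(r + 7).
Partial-fraction decomposition: 6/(r + 7) - 8/(r + 6) + 2/(r + 4).
Integrate each term: A/(r−a) contributes A·log|r−a|.

2*log(r + 4) - 8*log(r + 6) + 6*log(r + 7) + C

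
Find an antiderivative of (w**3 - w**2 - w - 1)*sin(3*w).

Use integration by parts with u = w**3 - w**2 - w - 1, dv = sin(3*w) dw, so v = -cos(3*w)/3.
Apply parts 3 times (tabular method): alternate signs, differentiate u down to 0, integrate dv up.

-w**3*cos(3*w)/3 + w**2*sin(3*w)/3 + w**2*cos(3*w)/3 - 2*w*sin(3*w)/9 + 5*w*cos(3*w)/9 - 5*sin(3*w)/27 + 7*cos(3*w)/27 + C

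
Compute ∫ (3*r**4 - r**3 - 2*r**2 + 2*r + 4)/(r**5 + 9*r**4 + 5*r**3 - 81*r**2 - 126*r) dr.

Factor the denominator: r*(r - 3)*(r + 2)*(r + 3)*(r + 7).
Partial-fraction decomposition: 3719/(700*(r + 7)) - 125/(36*(r + 3)) + 24/(25*(r + 2)) + 52/(225*(r - 3)) - 2/(63*r).
Integrate each term: A/(r−a) contributes A·log|r−a|.

-2*log(r)/63 + 52*log(r - 3)/225 + 24*log(r + 2)/25 - 125*log(r + 3)/36 + 3719*log(r + 7)/700 + C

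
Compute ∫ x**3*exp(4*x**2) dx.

(4*x**2 - 1)*exp(4*x**2)/32 + C

Let u = x², du = 2x dx; rewrite as (1/2)∫ u^1·exp(4u) du.
Now integrate by parts 1 time.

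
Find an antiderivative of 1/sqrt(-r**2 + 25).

asin(r/5) + C

Substitute r = 5·sin(θ), so dr = 5·cos(θ) dθ and the radical becomes sqrt(-r**2 + 25) = 5·cos(θ) by the Pythagorean identity.
Integrate the resulting trig expression in θ, then back-substitute θ = asin(r/5), sin(θ) = r/5, cos(θ) = sqrt(-r**2 + 25)/5 (absorbing any constant into C).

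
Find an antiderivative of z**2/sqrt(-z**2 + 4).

Substitute z = 2·sin(θ), so dz = 2·cos(θ) dθ and the radical becomes sqrt(-z**2 + 4) = 2·cos(θ) by the Pythagorean identity.
Integrate the resulting trig expression in θ, then back-substitute θ = asin(z/2), sin(θ) = z/2, cos(θ) = sqrt(-z**2 + 4)/2 (absorbing any constant into C).

-z*sqrt(-z**2 + 4)/2 + 2*asin(z/2) + C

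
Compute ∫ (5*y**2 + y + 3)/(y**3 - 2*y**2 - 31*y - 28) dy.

Factor the denominator: (y - 7)*(y + 1)*(y + 4).
Partial-fraction decomposition: 79/(33*(y + 4)) - 7/(24*(y + 1)) + 255/(88*(y - 7)).
Integrate each term: A/(y−a) contributes A·log|y−a|.

255*log(y - 7)/88 - 7*log(y + 1)/24 + 79*log(y + 4)/33 + C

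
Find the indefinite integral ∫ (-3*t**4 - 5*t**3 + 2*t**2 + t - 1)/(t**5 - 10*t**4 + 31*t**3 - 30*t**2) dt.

log(t)/900 - 1223*log(t - 5)/75 + 179*log(t - 3)/9 - 79*log(t - 2)/12 - 1/(30*t) + C

Factor the denominator: t**2*(t - 5)*(t - 3)*(t - 2).
Partial-fraction decomposition: -79/(12*(t - 2)) + 179/(9*(t - 3)) - 1223/(75*(t - 5)) + 1/(900*t) + 1/(30*t**2).
Integrate each term; A/(t−a) gives A·log|t−a|; A/(t−a)² gives −A/(t−a).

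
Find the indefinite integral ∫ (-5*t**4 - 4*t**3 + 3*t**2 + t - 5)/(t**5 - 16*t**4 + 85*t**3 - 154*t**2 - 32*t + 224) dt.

Factor the denominator: (t - 7)*(t - 4)**2*(t - 2)*(t + 1).
Partial-fraction decomposition: -1/(150*(t + 1)) + 103/(60*(t - 2)) + 27031/(900*(t - 4)) + 1489/(30*(t - 4)**2) - 3307/(90*(t - 7)).
Integrate each term; A/(t−a) gives A·log|t−a|; A/(t−a)² gives −A/(t−a).

-3307*log(t - 7)/90 + 27031*log(t - 4)/900 + 103*log(t - 2)/60 - log(t + 1)/150 - 1489/(30*t - 120) + C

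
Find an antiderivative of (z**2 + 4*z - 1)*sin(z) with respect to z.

-z**2*cos(z) + 2*z*sin(z) - 4*z*cos(z) + 4*sin(z) + 3*cos(z) + C

Use integration by parts with u = z**2 + 4*z - 1, dv = sin(z) dz, so v = -cos(z).
Apply parts 2 times (tabular method): alternate signs, differentiate u down to 0, integrate dv up.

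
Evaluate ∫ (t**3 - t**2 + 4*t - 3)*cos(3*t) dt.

t**3*sin(3*t)/3 - t**2*sin(3*t)/3 + t**2*cos(3*t)/3 + 10*t*sin(3*t)/9 - 2*t*cos(3*t)/9 - 25*sin(3*t)/27 + 10*cos(3*t)/27 + C

Use integration by parts with u = t**3 - t**2 + 4*t - 3, dv = cos(3*t) dt, so v = sin(3*t)/3.
Apply parts 3 times (tabular method): alternate signs, differentiate u down to 0, integrate dv up.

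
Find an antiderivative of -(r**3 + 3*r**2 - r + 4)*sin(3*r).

r**3*cos(3*r)/3 - r**2*sin(3*r)/3 + r**2*cos(3*r) - 2*r*sin(3*r)/3 - 5*r*cos(3*r)/9 + 5*sin(3*r)/27 + 10*cos(3*r)/9 + C

Use integration by parts with u = r**3 + 3*r**2 - r + 4, dv = -sin(3*r) dr, so v = cos(3*r)/3.
Apply parts 3 times (tabular method): alternate signs, differentiate u down to 0, integrate dv up.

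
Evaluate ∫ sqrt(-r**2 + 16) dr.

r*sqrt(-r**2 + 16)/2 + 8*asin(r/4) + C

Substitute r = 4·sin(θ), so dr = 4·cos(θ) dθ and the radical becomes sqrt(-r**2 + 16) = 4·cos(θ) by the Pythagorean identity.
Integrate the resulting trig expression in θ, then back-substitute θ = asin(r/4), sin(θ) = r/4, cos(θ) = sqrt(-r**2 + 16)/4 (absorbing any constant into C).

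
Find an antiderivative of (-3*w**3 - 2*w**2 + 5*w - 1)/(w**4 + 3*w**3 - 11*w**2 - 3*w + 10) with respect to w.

-23*log(w - 2)/21 + log(w - 1)/12 - 5*log(w + 1)/24 - 299*log(w + 5)/168 + C

Factor the denominator: (w - 2)*(w - 1)*(w + 1)*(w + 5).
Partial-fraction decomposition: -299/(168*(w + 5)) - 5/(24*(w + 1)) + 1/(12*(w - 1)) - 23/(21*(w - 2)).
Integrate each term: A/(w−a) contributes A·log|w−a|.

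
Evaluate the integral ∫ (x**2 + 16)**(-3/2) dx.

Substitute x = 4·tan(θ), so dx = 4·sec(θ)^2 dθ and the radical becomes sqrt(x**2 + 16) = 4·sec(θ) by the Pythagorean identity.
Integrate the resulting trig expression in θ, then back-substitute tan(θ) = x/4, sec(θ) = sqrt(x**2 + 16)/4 (absorbing any constant into C).

x/(16*sqrt(x**2 + 16)) + C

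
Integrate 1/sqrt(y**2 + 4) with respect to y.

Substitute y = 2·tan(θ), so dy = 2·sec(θ)^2 dθ and the radical becomes sqrt(y**2 + 4) = 2·sec(θ) by the Pythagorean identity.
Integrate the resulting trig expression in θ, then back-substitute tan(θ) = y/2, sec(θ) = sqrt(y**2 + 4)/2 (absorbing any constant into C).

log(y + sqrt(y**2 + 4)) + C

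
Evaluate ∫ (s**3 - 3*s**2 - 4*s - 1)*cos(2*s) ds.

s**3*sin(2*s)/2 - 3*s**2*sin(2*s)/2 + 3*s**2*cos(2*s)/4 - 11*s*sin(2*s)/4 - 3*s*cos(2*s)/2 + sin(2*s)/4 - 11*cos(2*s)/8 + C

Use integration by parts with u = s**3 - 3*s**2 - 4*s - 1, dv = cos(2*s) ds, so v = sin(2*s)/2.
Apply parts 3 times (tabular method): alternate signs, differentiate u down to 0, integrate dv up.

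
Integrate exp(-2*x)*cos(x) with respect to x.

exp(-2*x)*sin(x)/5 - 2*exp(-2*x)*cos(x)/5 + C

Let I denote the integral. Integrate by parts with u = cos(x), dv = exp(-2*x) dx, so v = -exp(-2*x)/2: I = -exp(-2*x)*cos(x)/2 − (1/2)·∫ exp(-2*x)*sin(x) dx.
Apply parts again with u = sin(x), dv = exp(-2*x) dx: ∫ exp(-2*x)*sin(x) dx = -exp(-2*x)*sin(x)/2 + (1/2)·I. Substituting back brings back I: I = exp(-2*x)*sin(x)/4 - exp(-2*x)*cos(x)/2 − (1/4)·I.
Solving for I: (1 + 1/4)·I equals the remaining terms, so I = (4/5)·(exp(-2*x)*sin(x)/4 - exp(-2*x)*cos(x)/2).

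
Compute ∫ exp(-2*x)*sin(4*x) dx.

-exp(-2*x)*sin(4*x)/10 - exp(-2*x)*cos(4*x)/5 + C

Let I denote the integral. Integrate by parts with u = sin(4*x), dv = exp(-2*x) dx, so v = -exp(-2*x)/2: I = -exp(-2*x)*sin(4*x)/2 + 2·∫ exp(-2*x)*cos(4*x) dx.
Apply parts again with u = cos(4*x), dv = exp(-2*x) dx: ∫ exp(-2*x)*cos(4*x) dx = -exp(-2*x)*cos(4*x)/2 − 2·I. Substituting back brings back I: I = -exp(-2*x)*sin(4*x)/2 - exp(-2*x)*cos(4*x) − 4·I.
Solving for I: (1 + 4)·I equals the remaining terms, so I = (1/5)·(-exp(-2*x)*sin(4*x)/2 - exp(-2*x)*cos(4*x)).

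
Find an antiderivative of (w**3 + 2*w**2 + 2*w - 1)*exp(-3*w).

(-3*w**3 - 9*w**2 - 12*w - 1)*exp(-3*w)/9 + C

Use integration by parts with u = w**3 + 2*w**2 + 2*w - 1, dv = exp(-3*w) dw, so v = -exp(-3*w)/3.
Apply parts 3 times (tabular method): alternate signs, differentiate u down to 0, integrate dv up.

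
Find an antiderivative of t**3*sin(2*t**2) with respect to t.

Let u = t², du = 2t dt; rewrite as (1/2)∫ u^1·sin(2u) du.
Now integrate by parts 1 time.

-t**2*cos(2*t**2)/4 + sin(2*t**2)/8 + C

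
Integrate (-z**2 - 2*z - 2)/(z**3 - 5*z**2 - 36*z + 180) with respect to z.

-25*log(z - 6)/6 + 37*log(z - 5)/11 - 13*log(z + 6)/66 + C

Factor the denominator: (z - 6)*(z - 5)*(z + 6).
Partial-fraction decomposition: -13/(66*(z + 6)) + 37/(11*(z - 5)) - 25/(6*(z - 6)).
Integrate each term: A/(z−a) contributes A·log|z−a|.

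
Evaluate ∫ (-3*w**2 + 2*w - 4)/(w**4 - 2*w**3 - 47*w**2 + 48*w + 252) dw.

Factor the denominator: (w - 7)*(w - 3)*(w + 2)*(w + 6).
Partial-fraction decomposition: 31/(117*(w + 6)) - 1/(9*(w + 2)) + 5/(36*(w - 3)) - 137/(468*(w - 7)).
Integrate each term: A/(w−a) contributes A·log|w−a|.

-137*log(w - 7)/468 + 5*log(w - 3)/36 - log(w + 2)/9 + 31*log(w + 6)/117 + C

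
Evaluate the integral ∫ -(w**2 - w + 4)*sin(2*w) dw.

w**2*cos(2*w)/2 - w*sin(2*w)/2 - w*cos(2*w)/2 + sin(2*w)/4 + 7*cos(2*w)/4 + C

Use integration by parts with u = w**2 - w + 4, dv = -sin(2*w) dw, so v = cos(2*w)/2.
Apply parts 2 times (tabular method): alternate signs, differentiate u down to 0, integrate dv up.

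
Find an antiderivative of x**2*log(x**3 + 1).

Let u = x**3 + 1, so du = (3*x**2) dx.
The integral becomes (1/3)·∫ log(u) du; integrate by parts with u′=log(u), dv′=du.

x**3*log(x**3 + 1)/3 - x**3/3 + log(x**3 + 1)/3 + C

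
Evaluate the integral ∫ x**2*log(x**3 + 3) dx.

x**3*log(x**3 + 3)/3 - x**3/3 + log(x**3 + 3) + C

Let u = x**3 + 3, so du = (3*x**2) dx.
The integral becomes (1/3)·∫ log(u) du; integrate by parts with u′=log(u), dv′=du.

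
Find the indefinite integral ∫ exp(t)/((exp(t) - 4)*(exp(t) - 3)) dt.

Let u = e^t, du = e^t dt.
The integral becomes ∫ du/((u-4)(u-3)); decompose into partial fractions.

log(exp(t) - 4) - log(exp(t) - 3) + C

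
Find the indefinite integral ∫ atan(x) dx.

Use integration by parts with u = arctan(x), dv = dx.
Then du = 1/(x**2 + 1) dx.

x*atan(x) - log(x**2 + 1)/2 + C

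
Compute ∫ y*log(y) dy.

Use integration by parts with u = log(y), dv = y dy.
Then du = 1/y dy and v = y**2/2.

y**2*log(y)/2 - y**2/4 + C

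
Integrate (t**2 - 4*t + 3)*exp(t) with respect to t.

(t**2 - 6*t + 9)*exp(t) + C

Use integration by parts with u = t**2 - 4*t + 3, dv = exp(t) dt, so v = exp(t).
Apply parts 2 times (tabular method): alternate signs, differentiate u down to 0, integrate dv up.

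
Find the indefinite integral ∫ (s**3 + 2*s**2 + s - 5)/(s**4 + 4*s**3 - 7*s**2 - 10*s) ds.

log(s)/2 + 13*log(s - 2)/42 - 5*log(s + 1)/12 + 17*log(s + 5)/28 + C

Factor the denominator: s*(s - 2)*(s + 1)*(s + 5).
Partial-fraction decomposition: 17/(28*(s + 5)) - 5/(12*(s + 1)) + 13/(42*(s - 2)) + 1/(2*s).
Integrate each term: A/(s−a) contributes A·log|s−a|.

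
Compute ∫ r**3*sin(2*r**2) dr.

-r**2*cos(2*r**2)/4 + sin(2*r**2)/8 + C

Let u = r², du = 2r dr; rewrite as (1/2)∫ u^1·sin(2u) du.
Now integrate by parts 1 time.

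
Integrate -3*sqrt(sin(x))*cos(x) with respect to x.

-2*sin(x)**(3/2) + C

Let u = sin(x), so du = (cos(x)) dx.
Rewriting, the integral becomes -3·∫ √u du = -3·(2/3)u^(3/2).
Substituting back, u = sin(x).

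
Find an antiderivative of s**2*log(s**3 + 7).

Let u = s**3 + 7, so du = (3*s**2) ds.
The integral becomes (1/3)·∫ log(u) du; integrate by parts with u′=log(u), dv′=du.

s**3*log(s**3 + 7)/3 - s**3/3 + 7*log(s**3 + 7)/3 + C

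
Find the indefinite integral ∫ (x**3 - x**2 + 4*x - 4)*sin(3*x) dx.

-x**3*cos(3*x)/3 + x**2*sin(3*x)/3 + x**2*cos(3*x)/3 - 2*x*sin(3*x)/9 - 10*x*cos(3*x)/9 + 10*sin(3*x)/27 + 34*cos(3*x)/27 + C

Use integration by parts with u = x**3 - x**2 + 4*x - 4, dv = sin(3*x) dx, so v = -cos(3*x)/3.
Apply parts 3 times (tabular method): alternate signs, differentiate u down to 0, integrate dv up.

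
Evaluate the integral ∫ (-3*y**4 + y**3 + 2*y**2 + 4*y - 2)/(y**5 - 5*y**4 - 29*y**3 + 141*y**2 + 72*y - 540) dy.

Factor the denominator: (y - 6)*(y - 3)**2*(y + 2)*(y + 5).
Partial-fraction decomposition: -493/(528*(y + 5)) + 29/(300*(y + 2)) + 8477/(3600*(y - 3)) + 47/(30*(y - 3)**2) - 1789/(396*(y - 6)).
Integrate each term; A/(y−a) gives A·log|y−a|; A/(y−a)² gives −A/(y−a).

-1789*log(y - 6)/396 + 8477*log(y - 3)/3600 + 29*log(y + 2)/300 - 493*log(y + 5)/528 - 47/(30*y - 90) + C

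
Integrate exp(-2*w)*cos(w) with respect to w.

Let I denote the integral. Integrate by parts with u = cos(w), dv = exp(-2*w) dw, so v = -exp(-2*w)/2: I = -exp(-2*w)*cos(w)/2 − (1/2)·∫ exp(-2*w)*sin(w) dw.
Apply parts again with u = sin(w), dv = exp(-2*w) dw: ∫ exp(-2*w)*sin(w) dw = -exp(-2*w)*sin(w)/2 + (1/2)·I. Substituting back brings back I: I = exp(-2*w)*sin(w)/4 - exp(-2*w)*cos(w)/2 − (1/4)·I.
Solving for I: (1 + 1/4)·I equals the remaining terms, so I = (4/5)·(exp(-2*w)*sin(w)/4 - exp(-2*w)*cos(w)/2).

exp(-2*w)*sin(w)/5 - 2*exp(-2*w)*cos(w)/5 + C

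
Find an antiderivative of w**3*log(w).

Use integration by parts with u = log(w), dv = w**3 dw.
Then du = 1/w dw and v = w**4/4.

w**4*log(w)/4 - w**4/16 + C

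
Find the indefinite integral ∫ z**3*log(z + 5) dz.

z**4*log(z + 5)/4 - z**4/16 + 5*z**3/12 - 25*z**2/8 + 125*z/4 - 625*log(z + 5)/4 + C

Use integration by parts with u = log(z + 5), dv = z**3 dz.
Then du = 1/(z + 5) dz and v = z**4/4.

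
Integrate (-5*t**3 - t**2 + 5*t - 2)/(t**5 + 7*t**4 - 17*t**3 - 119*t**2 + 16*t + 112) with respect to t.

-53*log(t - 4)/220 + log(t - 1)/80 - log(t + 1)/60 - 47*log(t + 4)/60 + 181*log(t + 7)/176 + C

Factor the denominator: (t - 4)*(t - 1)*(t + 1)*(t + 4)*(t + 7).
Partial-fraction decomposition: 181/(176*(t + 7)) - 47/(60*(t + 4)) - 1/(60*(t + 1)) + 1/(80*(t - 1)) - 53/(220*(t - 4)).
Integrate each term: A/(t−a) contributes A·log|t−a|.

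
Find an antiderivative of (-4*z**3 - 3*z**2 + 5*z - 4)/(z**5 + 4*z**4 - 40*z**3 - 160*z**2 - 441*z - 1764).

-372*log(z - 7)/2233 - 184*log(z + 4)/825 + 593*log(z + 7)/1218 - 141*log(z**2 + 9)/2900 - 461*atan(z/3)/4350 + C

Factor the denominator: (z - 7)*(z + 4)*(z + 7)*(z**2 + 9).
Partial-fraction decomposition: -(141*z + 461)/(1450*(z**2 + 9)) + 593/(1218*(z + 7)) - 184/(825*(z + 4)) - 372/(2233*(z - 7)).
Integrate each term; A/(z−a) gives A·log|z−a|; the (Bz+D)/(z²+p²) term gives a log and an atan.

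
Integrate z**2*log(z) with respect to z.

Use integration by parts with u = log(z), dv = z**2 dz.
Then du = 1/z dz and v = z**3/3.

z**3*log(z)/3 - z**3/9 + C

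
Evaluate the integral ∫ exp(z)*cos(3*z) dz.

3*exp(z)*sin(3*z)/10 + exp(z)*cos(3*z)/10 + C

Let I denote the integral. Integrate by parts with u = cos(3*z), dv = exp(z) dz, so v = exp(z): I = exp(z)*cos(3*z) + 3·∫ exp(z)*sin(3*z) dz.
Apply parts again with u = sin(3*z), dv = exp(z) dz: ∫ exp(z)*sin(3*z) dz = exp(z)*sin(3*z) − 3·I. Substituting back brings back I: I = 3*exp(z)*sin(3*z) + exp(z)*cos(3*z) − 9·I.
Solving for I: (1 + 9)·I equals the remaining terms, so I = (1/10)·(3*exp(z)*sin(3*z) + exp(z)*cos(3*z)).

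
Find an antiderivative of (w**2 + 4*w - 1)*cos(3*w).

w**2*sin(3*w)/3 + 4*w*sin(3*w)/3 + 2*w*cos(3*w)/9 - 11*sin(3*w)/27 + 4*cos(3*w)/9 + C

Use integration by parts with u = w**2 + 4*w - 1, dv = cos(3*w) dw, so v = sin(3*w)/3.
Apply parts 2 times (tabular method): alternate signs, differentiate u down to 0, integrate dv up.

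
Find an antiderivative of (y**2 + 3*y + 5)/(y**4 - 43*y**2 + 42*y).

5*log(y)/42 + 59*log(y - 6)/390 - 9*log(y - 1)/40 - 33*log(y + 7)/728 + C

Factor the denominator: y*(y - 6)*(y - 1)*(y + 7).
Partial-fraction decomposition: -33/(728*(y + 7)) - 9/(40*(y - 1)) + 59/(390*(y - 6)) + 5/(42*y).
Integrate each term: A/(y−a) contributes A·log|y−a|.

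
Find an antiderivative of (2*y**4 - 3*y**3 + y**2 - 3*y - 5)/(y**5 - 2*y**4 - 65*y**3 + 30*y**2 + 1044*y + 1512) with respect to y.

Factor the denominator: (y - 7)*(y - 6)*(y + 2)*(y + 3)*(y + 6).
Partial-fraction decomposition: 253/(144*(y + 6)) - 128/(135*(y + 3)) + 61/(288*(y + 2)) - 1957/(864*(y - 6)) + 146/(45*(y - 7)).
Integrate each term: A/(y−a) contributes A·log|y−a|.

146*log(y - 7)/45 - 1957*log(y - 6)/864 + 61*log(y + 2)/288 - 128*log(y + 3)/135 + 253*log(y + 6)/144 + C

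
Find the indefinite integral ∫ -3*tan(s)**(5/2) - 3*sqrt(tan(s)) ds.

Let u = tan(s), so du = (tan(s)**2 + 1) ds.
Rewriting, the integral becomes -3·∫ √u du = -3·(2/3)u^(3/2).
Substituting back, u = tan(s).

-2*tan(s)**(3/2) + C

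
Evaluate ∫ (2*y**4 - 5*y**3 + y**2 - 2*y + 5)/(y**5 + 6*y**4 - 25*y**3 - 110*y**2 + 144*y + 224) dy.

Factor the denominator: (y - 4)*(y - 2)*(y + 1)*(y + 4)*(y + 7).
Partial-fraction decomposition: 2195/(594*(y + 7)) - 287/(144*(y + 4)) + 1/(18*(y + 1)) + 1/(108*(y - 2)) + 41/(176*(y - 4)).
Integrate each term: A/(y−a) contributes A·log|y−a|.

41*log(y - 4)/176 + log(y - 2)/108 + log(y + 1)/18 - 287*log(y + 4)/144 + 2195*log(y + 7)/594 + C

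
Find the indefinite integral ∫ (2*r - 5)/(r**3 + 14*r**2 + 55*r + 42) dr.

Factor the denominator: (r + 1)*(r + 6)*(r + 7).
Partial-fraction decomposition: -19/(6*(r + 7)) + 17/(5*(r + 6)) - 7/(30*(r + 1)).
Integrate each term: A/(r−a) contributes A·log|r−a|.

-7*log(r + 1)/30 + 17*log(r + 6)/5 - 19*log(r + 7)/6 + C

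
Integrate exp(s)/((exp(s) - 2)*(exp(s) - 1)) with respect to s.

Let u = e^s, du = e^s ds.
The integral becomes ∫ du/((u-1)(u-2)); decompose into partial fractions.

log(exp(s) - 2) - log(exp(s) - 1) + C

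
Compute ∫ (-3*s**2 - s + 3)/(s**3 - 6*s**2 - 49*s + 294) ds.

-151*log(s - 7)/14 + 111*log(s - 6)/13 - 137*log(s + 7)/182 + C

Factor the denominator: (s - 7)*(s - 6)*(s + 7).
Partial-fraction decomposition: -137/(182*(s + 7)) + 111/(13*(s - 6)) - 151/(14*(s - 7)).
Integrate each term: A/(s−a) contributes A·log|s−a|.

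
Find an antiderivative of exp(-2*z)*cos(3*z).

Let I denote the integral. Integrate by parts with u = cos(3*z), dv = exp(-2*z) dz, so v = -exp(-2*z)/2: I = -exp(-2*z)*cos(3*z)/2 − (3/2)·∫ exp(-2*z)*sin(3*z) dz.
Apply parts again with u = sin(3*z), dv = exp(-2*z) dz: ∫ exp(-2*z)*sin(3*z) dz = -exp(-2*z)*sin(3*z)/2 + (3/2)·I. Substituting back brings back I: I = 3*exp(-2*z)*sin(3*z)/4 - exp(-2*z)*cos(3*z)/2 − (9/4)·I.
Solving for I: (1 + 9/4)·I equals the remaining terms, so I = (4/13)·(3*exp(-2*z)*sin(3*z)/4 - exp(-2*z)*cos(3*z)/2).

3*exp(-2*z)*sin(3*z)/13 - 2*exp(-2*z)*cos(3*z)/13 + C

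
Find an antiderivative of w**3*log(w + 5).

Use integration by parts with u = log(w + 5), dv = w**3 dw.
Then du = 1/(w + 5) dw and v = w**4/4.

w**4*log(w + 5)/4 - w**4/16 + 5*w**3/12 - 25*w**2/8 + 125*w/4 - 625*log(w + 5)/4 + C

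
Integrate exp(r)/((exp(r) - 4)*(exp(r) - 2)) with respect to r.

Let u = e^r, du = e^r dr.
The integral becomes ∫ du/((u-2)(u-4)); decompose into partial fractions.

log(exp(r) - 4)/2 - log(exp(r) - 2)/2 + C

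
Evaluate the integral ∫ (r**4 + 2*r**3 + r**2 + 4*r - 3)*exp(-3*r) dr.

(-27*r**4 - 90*r**3 - 117*r**2 - 186*r + 19)*exp(-3*r)/81 + C

Use integration by parts with u = r**4 + 2*r**3 + r**2 + 4*r - 3, dv = exp(-3*r) dr, so v = -exp(-3*r)/3.
Apply parts 4 times (tabular method): alternate signs, differentiate u down to 0, integrate dv up.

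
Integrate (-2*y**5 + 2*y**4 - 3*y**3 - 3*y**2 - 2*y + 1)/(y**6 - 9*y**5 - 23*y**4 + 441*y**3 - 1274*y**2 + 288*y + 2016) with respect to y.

Factor the denominator: (y - 6)*(y - 4)**2*(y - 3)*(y + 1)*(y + 7).
Partial-fraction decomposition: -39313/(94380*(y + 7)) + 1/(600*(y + 1)) + 437/(120*(y - 3)) + 88859/(12100*(y - 4)) + 1783/(110*(y - 4)**2) - 1961/(156*(y - 6)).
Integrate each term; A/(y−a) gives A·log|y−a|; A/(y−a)² gives −A/(y−a).

-1961*log(y - 6)/156 + 88859*log(y - 4)/12100 + 437*log(y - 3)/120 + log(y + 1)/600 - 39313*log(y + 7)/94380 - 1783/(110*y - 440) + C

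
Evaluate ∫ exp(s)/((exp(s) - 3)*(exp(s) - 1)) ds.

log(exp(s) - 3)/2 - log(exp(s) - 1)/2 + C

Let u = e^s, du = e^s ds.
The integral becomes ∫ du/((u-1)(u-3)); decompose into partial fractions.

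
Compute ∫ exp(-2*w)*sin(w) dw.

Let I denote the integral. Integrate by parts with u = sin(w), dv = exp(-2*w) dw, so v = -exp(-2*w)/2: I = -exp(-2*w)*sin(w)/2 + (1/2)·∫ exp(-2*w)*cos(w) dw.
Apply parts again with u = cos(w), dv = exp(-2*w) dw: ∫ exp(-2*w)*cos(w) dw = -exp(-2*w)*cos(w)/2 − (1/2)·I. Substituting back brings back I: I = -exp(-2*w)*sin(w)/2 - exp(-2*w)*cos(w)/4 − (1/4)·I.
Solving for I: (1 + 1/4)·I equals the remaining terms, so I = (4/5)·(-exp(-2*w)*sin(w)/2 - exp(-2*w)*cos(w)/4).

-2*exp(-2*w)*sin(w)/5 - exp(-2*w)*cos(w)/5 + C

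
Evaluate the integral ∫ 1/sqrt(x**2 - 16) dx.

Substitute x = 4·sec(θ), so dx = 4·sec(θ)*tan(θ) dθ and the radical becomes sqrt(x**2 - 16) = 4·tan(θ) by the Pythagorean identity.
Integrate the resulting trig expression in θ, then back-substitute sec(θ) = x/4, tan(θ) = sqrt(x**2 - 16)/4 (absorbing any constant into C).

log(x + sqrt(x**2 - 16)) + C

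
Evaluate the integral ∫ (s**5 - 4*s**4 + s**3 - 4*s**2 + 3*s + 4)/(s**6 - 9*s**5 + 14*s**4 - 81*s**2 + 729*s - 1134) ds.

Factor the denominator: (s - 7)*(s - 3)*(s - 2)*(s + 3)*(s**2 + 9).
Partial-fraction decomposition: (2181*s + 7495)/(13572*(s**2 + 9)) + 127/(1080*(s + 3)) - 6/(65*(s - 2)) + 77/(432*(s - 3)) + 295/(464*(s - 7)).
Integrate each term; A/(s−a) gives A·log|s−a|; the (Bs+D)/(s²+p²) term gives a log and an atan.

295*log(s - 7)/464 + 77*log(s - 3)/432 - 6*log(s - 2)/65 + 127*log(s + 3)/1080 + 727*log(s**2 + 9)/9048 + 7495*atan(s/3)/40716 + C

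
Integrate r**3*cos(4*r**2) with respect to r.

Let u = r², du = 2r dr; rewrite as (1/2)∫ u^1·cos(4u) du.
Now integrate by parts 1 time.

r**2*sin(4*r**2)/8 + cos(4*r**2)/32 + C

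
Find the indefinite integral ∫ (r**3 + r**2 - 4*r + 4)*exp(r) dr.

Use integration by parts with u = r**3 + r**2 - 4*r + 4, dv = exp(r) dr, so v = exp(r).
Apply parts 3 times (tabular method): alternate signs, differentiate u down to 0, integrate dv up.

(r**3 - 2*r**2 + 4)*exp(r) + C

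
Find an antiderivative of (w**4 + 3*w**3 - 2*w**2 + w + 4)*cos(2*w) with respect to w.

w**4*sin(2*w)/2 + 3*w**3*sin(2*w)/2 + w**3*cos(2*w) - 5*w**2*sin(2*w)/2 + 9*w**2*cos(2*w)/4 - 7*w*sin(2*w)/4 - 5*w*cos(2*w)/2 + 13*sin(2*w)/4 - 7*cos(2*w)/8 + C

Use integration by parts with u = w**4 + 3*w**3 - 2*w**2 + w + 4, dv = cos(2*w) dw, so v = sin(2*w)/2.
Apply parts 4 times (tabular method): alternate signs, differentiate u down to 0, integrate dv up.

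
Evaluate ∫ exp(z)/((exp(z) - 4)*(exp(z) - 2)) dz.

Let u = e^z, du = e^z dz.
The integral becomes ∫ du/((u-4)(u-2)); decompose into partial fractions.

log(exp(z) - 4)/2 - log(exp(z) - 2)/2 + C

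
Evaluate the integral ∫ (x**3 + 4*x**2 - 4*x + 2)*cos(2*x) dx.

Use integration by parts with u = x**3 + 4*x**2 - 4*x + 2, dv = cos(2*x) dx, so v = sin(2*x)/2.
Apply parts 3 times (tabular method): alternate signs, differentiate u down to 0, integrate dv up.

x**3*sin(2*x)/2 + 2*x**2*sin(2*x) + 3*x**2*cos(2*x)/4 - 11*x*sin(2*x)/4 + 2*x*cos(2*x) - 11*cos(2*x)/8 + C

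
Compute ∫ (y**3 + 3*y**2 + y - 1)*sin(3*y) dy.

Use integration by parts with u = y**3 + 3*y**2 + y - 1, dv = sin(3*y) dy, so v = -cos(3*y)/3.
Apply parts 3 times (tabular method): alternate signs, differentiate u down to 0, integrate dv up.

-y**3*cos(3*y)/3 + y**2*sin(3*y)/3 - y**2*cos(3*y) + 2*y*sin(3*y)/3 - y*cos(3*y)/9 + sin(3*y)/27 + 5*cos(3*y)/9 + C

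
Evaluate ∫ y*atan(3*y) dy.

y**2*atan(3*y)/2 - y/6 + atan(3*y)/18 + C

Use integration by parts with u = arctan(3*y), dv = y dy.
Then du = 3/(9*y**2 + 1) dy.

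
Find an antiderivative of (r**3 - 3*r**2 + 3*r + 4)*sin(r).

Use integration by parts with u = r**3 - 3*r**2 + 3*r + 4, dv = sin(r) dr, so v = -cos(r).
Apply parts 3 times (tabular method): alternate signs, differentiate u down to 0, integrate dv up.

-r**3*cos(r) + 3*r**2*sin(r) + 3*r**2*cos(r) - 6*r*sin(r) + 3*r*cos(r) - 3*sin(r) - 10*cos(r) + C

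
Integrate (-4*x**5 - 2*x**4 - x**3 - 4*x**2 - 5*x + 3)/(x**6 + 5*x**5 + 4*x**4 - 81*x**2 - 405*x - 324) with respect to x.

-403*log(x - 3)/1008 - 7*log(x + 1)/240 + 91*log(x + 3)/24 - 3607*log(x + 4)/525 - 443*log(x**2 + 9)/1800 + 919*atan(x/3)/900 + C

Factor the denominator: (x - 3)*(x + 1)*(x + 3)*(x + 4)*(x**2 + 9).
Partial-fraction decomposition: -(443*x - 2757)/(900*(x**2 + 9)) - 3607/(525*(x + 4)) + 91/(24*(x + 3)) - 7/(240*(x + 1)) - 403/(1008*(x - 3)).
Integrate each term; A/(x−a) gives A·log|x−a|; the (Bx+D)/(x²+p²) term gives a log and an atan.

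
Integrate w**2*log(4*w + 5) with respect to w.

w**3*log(4*w + 5)/3 - w**3/9 + 5*w**2/24 - 25*w/48 + 125*log(4*w + 5)/192 + C

Use integration by parts with u = log(4*w + 5), dv = w**2 dw.
Then du = 4/(4*w + 5) dw and v = w**3/3.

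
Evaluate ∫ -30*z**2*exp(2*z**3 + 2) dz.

Let u = 2*z**3 + 2, so du = (6*z**2) dz.
Rewriting, the integral becomes -5·∫ e^u du = -5·e^u.
Substituting back, u = 2*z**3 + 2.

-5*exp(2*z**3 + 2) + C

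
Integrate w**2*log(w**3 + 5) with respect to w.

w**3*log(w**3 + 5)/3 - w**3/3 + 5*log(w**3 + 5)/3 + C

Let u = w**3 + 5, so du = (3*w**2) dw.
The integral becomes (1/3)·∫ log(u) du; integrate by parts with u′=log(u), dv′=du.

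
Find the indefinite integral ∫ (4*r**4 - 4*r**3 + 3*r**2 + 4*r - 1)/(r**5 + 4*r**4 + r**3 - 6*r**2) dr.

-23*log(r)/36 + log(r - 1)/2 - 33*log(r + 2)/4 + 223*log(r + 3)/18 - 1/(6*r) + C

Factor the denominator: r**2*(r - 1)*(r + 2)*(r + 3).
Partial-fraction decomposition: 223/(18*(r + 3)) - 33/(4*(r + 2)) + 1/(2*(r - 1)) - 23/(36*r) + 1/(6*r**2).
Integrate each term; A/(r−a) gives A·log|r−a|; A/(r−a)² gives −A/(r−a).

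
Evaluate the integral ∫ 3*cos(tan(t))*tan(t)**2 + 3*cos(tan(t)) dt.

Let u = tan(t), so du = (tan(t)**2 + 1) dt.
Rewriting, the integral becomes 3·∫ cos(u) du = 3·sin(u).
Substituting back, u = tan(t).

3*sin(tan(t)) + C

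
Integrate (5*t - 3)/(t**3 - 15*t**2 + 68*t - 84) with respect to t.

Factor the denominator: (t - 7)*(t - 6)*(t - 2).
Partial-fraction decomposition: 7/(20*(t - 2)) - 27/(4*(t - 6)) + 32/(5*(t - 7)).
Integrate each term: A/(t−a) contributes A·log|t−a|.

32*log(t - 7)/5 - 27*log(t - 6)/4 + 7*log(t - 2)/20 + C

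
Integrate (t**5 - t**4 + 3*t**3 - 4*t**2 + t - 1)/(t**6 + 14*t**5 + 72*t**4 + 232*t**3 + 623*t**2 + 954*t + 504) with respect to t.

Factor the denominator: (t + 1)*(t + 2)*(t + 4)*(t + 7)*(t**2 + 9).
Partial-fraction decomposition: -(189*t - 76)/(1450*(t**2 + 9)) + 20441/(5220*(t + 7)) - 1541/(450*(t + 4)) + 7/(10*(t + 2)) - 11/(180*(t + 1)).
Integrate each term; A/(t−a) gives A·log|t−a|; the (Bt+D)/(t²+p²) term gives a log and an atan.

-11*log(t + 1)/180 + 7*log(t + 2)/10 - 1541*log(t + 4)/450 + 20441*log(t + 7)/5220 - 189*log(t**2 + 9)/2900 + 38*atan(t/3)/2175 + C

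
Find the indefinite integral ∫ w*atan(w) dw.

Use integration by parts with u = arctan(w), dv = w dw.
Then du = 1/(w**2 + 1) dw.

w**2*atan(w)/2 - w/2 + atan(w)/2 + C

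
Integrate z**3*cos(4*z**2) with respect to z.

z**2*sin(4*z**2)/8 + cos(4*z**2)/32 + C

Let u = z², du = 2z dz; rewrite as (1/2)∫ u^1·cos(4u) du.
Now integrate by parts 1 time.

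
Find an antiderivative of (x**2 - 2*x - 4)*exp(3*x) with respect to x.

Use integration by parts with u = x**2 - 2*x - 4, dv = exp(3*x) dx, so v = exp(3*x)/3.
Apply parts 2 times (tabular method): alternate signs, differentiate u down to 0, integrate dv up.

(9*x**2 - 24*x - 28)*exp(3*x)/27 + C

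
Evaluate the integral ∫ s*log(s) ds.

Use integration by parts with u = log(s), dv = s ds.
Then du = 1/s ds and v = s**2/2.

s**2*log(s)/2 - s**2/4 + C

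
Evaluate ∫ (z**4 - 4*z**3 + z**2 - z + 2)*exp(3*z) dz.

Use integration by parts with u = z**4 - 4*z**3 + z**2 - z + 2, dv = exp(3*z) dz, so v = exp(3*z)/3.
Apply parts 4 times (tabular method): alternate signs, differentiate u down to 0, integrate dv up.

(27*z**4 - 144*z**3 + 171*z**2 - 141*z + 101)*exp(3*z)/81 + C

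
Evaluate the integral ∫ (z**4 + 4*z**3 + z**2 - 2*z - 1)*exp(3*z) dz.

Use integration by parts with u = z**4 + 4*z**3 + z**2 - 2*z - 1, dv = exp(3*z) dz, so v = exp(3*z)/3.
Apply parts 4 times (tabular method): alternate signs, differentiate u down to 0, integrate dv up.

(27*z**4 + 72*z**3 - 45*z**2 - 24*z - 19)*exp(3*z)/81 + C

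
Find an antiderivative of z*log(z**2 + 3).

z**2*log(z**2 + 3)/2 - z**2/2 + 3*log(z**2 + 3)/2 + C

Let u = z**2 + 3, so du = (2*z) dz.
The integral becomes (1/2)·∫ log(u) du; integrate by parts with u′=log(u), dv′=du.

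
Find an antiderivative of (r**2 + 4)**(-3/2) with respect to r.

r/(4*sqrt(r**2 + 4)) + C

Substitute r = 2·tan(θ), so dr = 2·sec(θ)^2 dθ and the radical becomes sqrt(r**2 + 4) = 2·sec(θ) by the Pythagorean identity.
Integrate the resulting trig expression in θ, then back-substitute tan(θ) = r/2, sec(θ) = sqrt(r**2 + 4)/2 (absorbing any constant into C).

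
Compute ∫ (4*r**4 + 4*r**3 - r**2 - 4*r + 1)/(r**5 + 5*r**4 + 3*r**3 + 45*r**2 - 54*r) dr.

-log(r)/54 + 2*log(r - 1)/35 + 4309*log(r + 6)/1890 + 227*log(r**2 + 9)/270 - 107*atan(r/3)/135 + C

Factor the denominator: r*(r - 1)*(r + 6)*(r**2 + 9).
Partial-fraction decomposition: (227*r - 321)/(135*(r**2 + 9)) + 4309/(1890*(r + 6)) + 2/(35*(r - 1)) - 1/(54*r).
Integrate each term; A/(r−a) gives A·log|r−a|; the (Br+D)/(r²+p²) term gives a log and an atan.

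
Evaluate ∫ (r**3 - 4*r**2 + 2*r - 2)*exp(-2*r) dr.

(-4*r**3 + 10*r**2 + 2*r + 9)*exp(-2*r)/8 + C

Use integration by parts with u = r**3 - 4*r**2 + 2*r - 2, dv = exp(-2*r) dr, so v = -exp(-2*r)/2.
Apply parts 3 times (tabular method): alternate signs, differentiate u down to 0, integrate dv up.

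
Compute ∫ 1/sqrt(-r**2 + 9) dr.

asin(r/3) + C

Substitute r = 3·sin(θ), so dr = 3·cos(θ) dθ and the radical becomes sqrt(-r**2 + 9) = 3·cos(θ) by the Pythagorean identity.
Integrate the resulting trig expression in θ, then back-substitute θ = asin(r/3), sin(θ) = r/3, cos(θ) = sqrt(-r**2 + 9)/3 (absorbing any constant into C).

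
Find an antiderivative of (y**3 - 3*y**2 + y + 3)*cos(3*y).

y**3*sin(3*y)/3 - y**2*sin(3*y) + y**2*cos(3*y)/3 + y*sin(3*y)/9 - 2*y*cos(3*y)/3 + 11*sin(3*y)/9 + cos(3*y)/27 + C

Use integration by parts with u = y**3 - 3*y**2 + y + 3, dv = cos(3*y) dy, so v = sin(3*y)/3.
Apply parts 3 times (tabular method): alternate signs, differentiate u down to 0, integrate dv up.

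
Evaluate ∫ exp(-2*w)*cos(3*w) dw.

3*exp(-2*w)*sin(3*w)/13 - 2*exp(-2*w)*cos(3*w)/13 + C

Let I denote the integral. Integrate by parts with u = cos(3*w), dv = exp(-2*w) dw, so v = -exp(-2*w)/2: I = -exp(-2*w)*cos(3*w)/2 − (3/2)·∫ exp(-2*w)*sin(3*w) dw.
Apply parts again with u = sin(3*w), dv = exp(-2*w) dw: ∫ exp(-2*w)*sin(3*w) dw = -exp(-2*w)*sin(3*w)/2 + (3/2)·I. Substituting back brings back I: I = 3*exp(-2*w)*sin(3*w)/4 - exp(-2*w)*cos(3*w)/2 − (9/4)·I.
Solving for I: (1 + 9/4)·I equals the remaining terms, so I = (4/13)·(3*exp(-2*w)*sin(3*w)/4 - exp(-2*w)*cos(3*w)/2).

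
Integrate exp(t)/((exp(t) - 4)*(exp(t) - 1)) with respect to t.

Let u = e^t, du = e^t dt.
The integral becomes ∫ du/((u-4)(u-1)); decompose into partial fractions.

log(exp(t) - 4)/3 - log(exp(t) - 1)/3 + C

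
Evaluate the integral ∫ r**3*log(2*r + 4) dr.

r**4*log(2*r + 4)/4 - r**4/16 + r**3/6 - r**2/2 + 2*r - 4*log(r + 2) + C

Use integration by parts with u = log(2*r + 4), dv = r**3 dr.
Then du = 2/(2*r + 4) dr and v = r**4/4.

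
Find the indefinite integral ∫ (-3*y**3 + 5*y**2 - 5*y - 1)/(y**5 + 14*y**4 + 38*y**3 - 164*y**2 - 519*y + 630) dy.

Factor the denominator: (y - 3)*(y - 1)*(y + 5)*(y + 6)*(y + 7).
Partial-fraction decomposition: 327/(40*(y + 7)) - 857/(63*(y + 6)) + 131/(24*(y + 5)) + 1/(168*(y - 1)) - 13/(360*(y - 3)).
Integrate each term: A/(y−a) contributes A·log|y−a|.

-13*log(y - 3)/360 + log(y - 1)/168 + 131*log(y + 5)/24 - 857*log(y + 6)/63 + 327*log(y + 7)/40 + C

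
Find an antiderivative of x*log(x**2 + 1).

x**2*log(x**2 + 1)/2 - x**2/2 + log(x**2 + 1)/2 + C

Let u = x**2 + 1, so du = (2*x) dx.
The integral becomes (1/2)·∫ log(u) du; integrate by parts with u′=log(u), dv′=du.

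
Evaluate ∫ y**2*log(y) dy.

y**3*log(y)/3 - y**3/9 + C

Use integration by parts with u = log(y), dv = y**2 dy.
Then du = 1/y dy and v = y**3/3.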